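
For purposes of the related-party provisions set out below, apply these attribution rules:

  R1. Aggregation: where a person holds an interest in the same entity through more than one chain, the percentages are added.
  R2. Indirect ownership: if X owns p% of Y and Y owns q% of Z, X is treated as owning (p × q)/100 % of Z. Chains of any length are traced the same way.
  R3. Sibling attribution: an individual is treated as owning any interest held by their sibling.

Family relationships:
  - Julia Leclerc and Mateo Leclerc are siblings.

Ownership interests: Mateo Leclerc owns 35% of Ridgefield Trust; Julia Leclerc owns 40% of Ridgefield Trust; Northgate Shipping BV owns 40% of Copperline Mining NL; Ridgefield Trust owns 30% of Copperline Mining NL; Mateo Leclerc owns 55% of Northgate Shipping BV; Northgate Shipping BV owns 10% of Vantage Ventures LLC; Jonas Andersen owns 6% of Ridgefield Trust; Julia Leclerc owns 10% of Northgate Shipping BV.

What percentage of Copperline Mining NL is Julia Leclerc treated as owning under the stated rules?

48.5%

By sibling attribution (R3), Julia Leclerc is treated as also owning Mateo Leclerc's interest in Ridgefield Trust, giving 40% + 35% = 75%.
By sibling attribution (R3), Julia Leclerc is treated as also owning Mateo Leclerc's interest in Northgate Shipping BV, giving 10% + 55% = 65%.
Chain via Ridgefield Trust (R2): 75% × 30% = 22.5% of Copperline Mining NL.
Chain via Northgate Shipping BV (R2): 65% × 40% = 26% of Copperline Mining NL.
Aggregating (R1): 22.5% + 26% = 48.5%.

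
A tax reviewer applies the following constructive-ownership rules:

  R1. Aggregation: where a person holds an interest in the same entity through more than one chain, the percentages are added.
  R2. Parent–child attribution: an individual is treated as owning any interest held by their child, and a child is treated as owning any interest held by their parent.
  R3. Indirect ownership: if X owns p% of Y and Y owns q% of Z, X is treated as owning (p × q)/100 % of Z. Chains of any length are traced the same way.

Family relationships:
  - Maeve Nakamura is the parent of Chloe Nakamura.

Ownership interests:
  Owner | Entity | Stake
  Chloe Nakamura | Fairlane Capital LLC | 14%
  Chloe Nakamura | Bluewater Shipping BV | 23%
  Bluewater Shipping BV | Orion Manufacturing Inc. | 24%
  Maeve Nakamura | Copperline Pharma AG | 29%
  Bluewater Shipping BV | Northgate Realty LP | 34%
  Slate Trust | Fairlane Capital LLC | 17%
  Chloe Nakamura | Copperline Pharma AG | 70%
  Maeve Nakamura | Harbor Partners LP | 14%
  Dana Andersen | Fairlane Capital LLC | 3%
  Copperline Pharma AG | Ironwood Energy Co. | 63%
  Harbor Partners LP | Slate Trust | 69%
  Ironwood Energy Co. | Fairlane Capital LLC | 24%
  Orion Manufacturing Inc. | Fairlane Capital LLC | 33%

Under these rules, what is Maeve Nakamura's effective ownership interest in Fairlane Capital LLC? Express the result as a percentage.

By parent–child attribution (R2), Maeve Nakamura is treated as also owning Chloe Nakamura's interest in Copperline Pharma AG, giving 29% + 70% = 99%.
By parent–child attribution (R2), Maeve Nakamura is treated as owning Chloe Nakamura's 23% interest in Bluewater Shipping BV.
By parent–child attribution (R2), Maeve Nakamura is treated as owning Chloe Nakamura's 14% interest in Fairlane Capital LLC.
Chain via Copperline Pharma AG → Ironwood Energy Co. (R3): 99% × 63% × 24% = 14.9688% of Fairlane Capital LLC.
Chain via Harbor Partners LP → Slate Trust (R3): 14% × 69% × 17% = 1.6422% of Fairlane Capital LLC.
Chain via Bluewater Shipping BV → Orion Manufacturing Inc. (R3): 23% × 24% × 33% = 1.8216% of Fairlane Capital LLC.
Direct interest in Fairlane Capital LLC: 14%.
Aggregating (R1): 14.9688% + 1.6422% + 1.8216% + 14% = 32.4326%.

32.4326%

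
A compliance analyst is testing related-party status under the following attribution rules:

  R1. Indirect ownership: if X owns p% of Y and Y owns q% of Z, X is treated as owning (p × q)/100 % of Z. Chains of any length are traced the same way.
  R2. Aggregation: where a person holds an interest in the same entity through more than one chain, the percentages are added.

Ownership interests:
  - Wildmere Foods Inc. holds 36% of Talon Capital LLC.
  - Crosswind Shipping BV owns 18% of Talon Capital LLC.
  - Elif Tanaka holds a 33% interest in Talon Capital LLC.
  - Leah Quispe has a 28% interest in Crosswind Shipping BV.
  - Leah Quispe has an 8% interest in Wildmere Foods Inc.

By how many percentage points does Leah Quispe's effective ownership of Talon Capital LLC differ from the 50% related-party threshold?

42.08

Chain via Wildmere Foods Inc. (R1): 8% × 36% = 2.88% of Talon Capital LLC.
Chain via Crosswind Shipping BV (R1): 28% × 18% = 5.04% of Talon Capital LLC.
Aggregating (R2): 2.88% + 5.04% = 7.92%.
7.92% falls short of the 50% threshold by 42.08 percentage points.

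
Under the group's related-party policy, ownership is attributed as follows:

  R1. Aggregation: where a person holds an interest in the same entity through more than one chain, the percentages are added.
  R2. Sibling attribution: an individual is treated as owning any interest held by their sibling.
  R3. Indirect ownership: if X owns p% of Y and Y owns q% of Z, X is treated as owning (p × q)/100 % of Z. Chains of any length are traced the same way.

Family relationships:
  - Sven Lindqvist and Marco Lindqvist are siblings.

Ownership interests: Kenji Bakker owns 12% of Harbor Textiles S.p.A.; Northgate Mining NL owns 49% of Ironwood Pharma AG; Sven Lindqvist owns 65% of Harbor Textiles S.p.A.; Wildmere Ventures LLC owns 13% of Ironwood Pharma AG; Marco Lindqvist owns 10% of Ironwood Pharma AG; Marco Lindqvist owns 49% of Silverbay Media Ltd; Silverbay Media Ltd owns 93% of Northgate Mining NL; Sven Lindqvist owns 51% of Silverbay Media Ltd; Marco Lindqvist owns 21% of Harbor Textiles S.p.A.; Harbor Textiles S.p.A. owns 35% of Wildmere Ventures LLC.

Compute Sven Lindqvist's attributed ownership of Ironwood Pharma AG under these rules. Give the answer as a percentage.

59.483%

By sibling attribution (R2), Sven Lindqvist is treated as also owning Marco Lindqvist's interest in Silverbay Media Ltd, giving 51% + 49% = 100%.
By sibling attribution (R2), Sven Lindqvist is treated as also owning Marco Lindqvist's interest in Harbor Textiles S.p.A, giving 65% + 21% = 86%.
By sibling attribution (R2), Sven Lindqvist is treated as owning Marco Lindqvist's 10% interest in Ironwood Pharma AG.
Chain via Silverbay Media Ltd → Northgate Mining NL (R3): 100% × 93% × 49% = 45.57% of Ironwood Pharma AG.
Chain via Harbor Textiles S.p.A. → Wildmere Ventures LLC (R3): 86% × 35% × 13% = 3.913% of Ironwood Pharma AG.
Direct interest in Ironwood Pharma AG: 10%.
Aggregating (R1): 45.57% + 3.913% + 10% = 59.483%.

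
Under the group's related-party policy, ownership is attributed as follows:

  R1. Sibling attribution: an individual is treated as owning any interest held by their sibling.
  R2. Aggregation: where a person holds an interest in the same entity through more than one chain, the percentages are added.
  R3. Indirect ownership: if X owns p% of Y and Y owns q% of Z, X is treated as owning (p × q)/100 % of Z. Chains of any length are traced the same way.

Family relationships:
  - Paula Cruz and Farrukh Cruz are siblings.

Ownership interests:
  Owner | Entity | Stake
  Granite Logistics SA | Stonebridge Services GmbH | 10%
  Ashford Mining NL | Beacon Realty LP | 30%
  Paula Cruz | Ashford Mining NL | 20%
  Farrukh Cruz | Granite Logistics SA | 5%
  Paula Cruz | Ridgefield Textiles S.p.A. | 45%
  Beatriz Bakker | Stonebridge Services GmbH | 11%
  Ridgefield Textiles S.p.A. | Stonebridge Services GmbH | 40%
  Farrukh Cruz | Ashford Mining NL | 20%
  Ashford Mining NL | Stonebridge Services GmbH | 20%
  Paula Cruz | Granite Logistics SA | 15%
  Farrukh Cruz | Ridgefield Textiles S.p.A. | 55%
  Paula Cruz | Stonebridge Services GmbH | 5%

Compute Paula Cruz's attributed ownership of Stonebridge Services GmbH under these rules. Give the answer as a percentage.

55%

By sibling attribution (R1), Paula Cruz is treated as also owning Farrukh Cruz's interest in Granite Logistics SA, giving 15% + 5% = 20%.
By sibling attribution (R1), Paula Cruz is treated as also owning Farrukh Cruz's interest in Ridgefield Textiles S.p.A, giving 45% + 55% = 100%.
By sibling attribution (R1), Paula Cruz is treated as also owning Farrukh Cruz's interest in Ashford Mining NL, giving 20% + 20% = 40%.
Chain via Granite Logistics SA (R3): 20% × 10% = 2% of Stonebridge Services GmbH.
Chain via Ridgefield Textiles S.p.A. (R3): 100% × 40% = 40% of Stonebridge Services GmbH.
Chain via Ashford Mining NL (R3): 40% × 20% = 8% of Stonebridge Services GmbH.
Direct interest in Stonebridge Services GmbH: 5%.
Aggregating (R2): 2% + 40% + 8% + 5% = 55%.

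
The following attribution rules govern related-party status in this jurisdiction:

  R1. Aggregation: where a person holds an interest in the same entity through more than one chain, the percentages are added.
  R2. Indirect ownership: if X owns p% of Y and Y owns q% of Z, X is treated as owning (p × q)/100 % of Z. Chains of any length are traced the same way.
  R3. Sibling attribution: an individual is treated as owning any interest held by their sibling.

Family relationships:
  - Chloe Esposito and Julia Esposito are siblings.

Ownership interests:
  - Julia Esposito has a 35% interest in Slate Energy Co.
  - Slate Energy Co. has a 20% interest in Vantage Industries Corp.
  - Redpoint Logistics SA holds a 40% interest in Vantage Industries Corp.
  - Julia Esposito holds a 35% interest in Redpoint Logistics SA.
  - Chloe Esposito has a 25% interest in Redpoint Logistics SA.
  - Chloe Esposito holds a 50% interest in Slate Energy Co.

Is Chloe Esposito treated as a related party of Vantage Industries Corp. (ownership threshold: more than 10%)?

Yes

By sibling attribution (R3), Chloe Esposito is treated as also owning Julia Esposito's interest in Slate Energy Co, giving 50% + 35% = 85%.
By sibling attribution (R3), Chloe Esposito is treated as also owning Julia Esposito's interest in Redpoint Logistics SA, giving 25% + 35% = 60%.
Chain via Slate Energy Co. (R2): 85% × 20% = 17% of Vantage Industries Corp.
Chain via Redpoint Logistics SA (R2): 60% × 40% = 24% of Vantage Industries Corp.
Aggregating (R1): 17% + 24% = 41%.
41% exceeds the 10% threshold, so Chloe is a related party to Vantage Industries Corp.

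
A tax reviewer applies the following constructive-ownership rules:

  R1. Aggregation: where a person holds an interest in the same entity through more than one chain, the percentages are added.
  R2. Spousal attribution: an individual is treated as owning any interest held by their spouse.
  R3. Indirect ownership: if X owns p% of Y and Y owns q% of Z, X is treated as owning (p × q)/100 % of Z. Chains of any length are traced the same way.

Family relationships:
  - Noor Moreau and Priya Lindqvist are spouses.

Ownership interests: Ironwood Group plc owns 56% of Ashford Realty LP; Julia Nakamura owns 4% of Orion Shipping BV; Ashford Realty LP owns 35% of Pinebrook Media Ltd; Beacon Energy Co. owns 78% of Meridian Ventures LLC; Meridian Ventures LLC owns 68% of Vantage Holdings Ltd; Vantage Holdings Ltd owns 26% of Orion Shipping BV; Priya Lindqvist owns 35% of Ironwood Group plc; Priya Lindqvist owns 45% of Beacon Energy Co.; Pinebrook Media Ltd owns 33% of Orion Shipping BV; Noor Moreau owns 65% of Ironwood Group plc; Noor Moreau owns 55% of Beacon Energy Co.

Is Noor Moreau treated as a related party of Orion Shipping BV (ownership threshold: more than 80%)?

By spousal attribution (R2), Noor Moreau is treated as also owning Priya Lindqvist's interest in Beacon Energy Co, giving 55% + 45% = 100%.
By spousal attribution (R2), Noor Moreau is treated as also owning Priya Lindqvist's interest in Ironwood Group plc, giving 65% + 35% = 100%.
Chain via Beacon Energy Co. → Meridian Ventures LLC → Vantage Holdings Ltd (R3): 100% × 78% × 68% × 26% = 13.7904% of Orion Shipping BV.
Chain via Ironwood Group plc → Ashford Realty LP → Pinebrook Media Ltd (R3): 100% × 56% × 35% × 33% = 6.468% of Orion Shipping BV.
Aggregating (R1): 13.7904% + 6.468% = 20.2584%.
20.2584% does not exceed the 80% threshold, so Noor is not a related party to Orion Shipping BV.

No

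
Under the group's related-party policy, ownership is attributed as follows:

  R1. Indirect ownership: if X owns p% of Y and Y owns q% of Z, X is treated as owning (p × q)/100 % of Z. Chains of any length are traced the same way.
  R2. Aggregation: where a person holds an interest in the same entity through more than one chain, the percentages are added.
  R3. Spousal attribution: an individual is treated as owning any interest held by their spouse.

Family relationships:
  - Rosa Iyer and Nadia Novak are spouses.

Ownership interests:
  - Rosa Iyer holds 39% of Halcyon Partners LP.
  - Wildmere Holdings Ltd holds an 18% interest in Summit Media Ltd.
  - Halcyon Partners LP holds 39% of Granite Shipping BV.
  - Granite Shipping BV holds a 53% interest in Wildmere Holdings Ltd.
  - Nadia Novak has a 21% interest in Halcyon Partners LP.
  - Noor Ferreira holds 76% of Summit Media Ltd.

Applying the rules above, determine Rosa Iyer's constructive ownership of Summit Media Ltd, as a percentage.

By spousal attribution (R3), Rosa Iyer is treated as also owning Nadia Novak's interest in Halcyon Partners LP, giving 39% + 21% = 60%.
Chain via Halcyon Partners LP → Granite Shipping BV → Wildmere Holdings Ltd (R1): 60% × 39% × 53% × 18% = 2.23236% of Summit Media Ltd.

2.23236%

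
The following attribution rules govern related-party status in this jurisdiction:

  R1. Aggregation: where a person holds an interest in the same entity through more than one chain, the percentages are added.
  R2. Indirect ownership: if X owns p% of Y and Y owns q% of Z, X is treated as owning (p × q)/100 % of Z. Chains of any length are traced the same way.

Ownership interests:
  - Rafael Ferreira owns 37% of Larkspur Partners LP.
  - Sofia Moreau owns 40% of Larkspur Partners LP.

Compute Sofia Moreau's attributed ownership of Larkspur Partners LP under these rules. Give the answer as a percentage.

Direct interest in Larkspur Partners LP: 40%.

40%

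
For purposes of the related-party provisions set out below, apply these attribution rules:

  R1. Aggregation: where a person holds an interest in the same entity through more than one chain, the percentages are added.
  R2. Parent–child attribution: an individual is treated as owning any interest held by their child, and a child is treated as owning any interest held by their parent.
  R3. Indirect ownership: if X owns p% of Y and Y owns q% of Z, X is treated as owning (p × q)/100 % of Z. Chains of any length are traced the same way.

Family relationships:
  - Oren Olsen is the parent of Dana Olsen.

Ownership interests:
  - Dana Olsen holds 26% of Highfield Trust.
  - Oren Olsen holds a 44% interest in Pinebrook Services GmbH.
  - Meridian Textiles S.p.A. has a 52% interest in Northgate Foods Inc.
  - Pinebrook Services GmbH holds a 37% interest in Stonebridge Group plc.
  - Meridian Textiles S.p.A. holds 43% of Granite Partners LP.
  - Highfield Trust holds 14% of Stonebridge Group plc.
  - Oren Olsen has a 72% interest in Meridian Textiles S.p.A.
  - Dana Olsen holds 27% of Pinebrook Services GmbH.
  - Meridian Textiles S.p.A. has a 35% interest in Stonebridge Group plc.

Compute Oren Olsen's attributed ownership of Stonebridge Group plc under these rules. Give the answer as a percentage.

By parent–child attribution (R2), Oren Olsen is treated as also owning Dana Olsen's interest in Pinebrook Services GmbH, giving 44% + 27% = 71%.
By parent–child attribution (R2), Oren Olsen is treated as owning Dana Olsen's 26% interest in Highfield Trust.
Chain via Pinebrook Services GmbH (R3): 71% × 37% = 26.27% of Stonebridge Group plc.
Chain via Meridian Textiles S.p.A. (R3): 72% × 35% = 25.2% of Stonebridge Group plc.
Chain via Highfield Trust (R3): 26% × 14% = 3.64% of Stonebridge Group plc.
Aggregating (R1): 26.27% + 25.2% + 3.64% = 55.11%.

55.11%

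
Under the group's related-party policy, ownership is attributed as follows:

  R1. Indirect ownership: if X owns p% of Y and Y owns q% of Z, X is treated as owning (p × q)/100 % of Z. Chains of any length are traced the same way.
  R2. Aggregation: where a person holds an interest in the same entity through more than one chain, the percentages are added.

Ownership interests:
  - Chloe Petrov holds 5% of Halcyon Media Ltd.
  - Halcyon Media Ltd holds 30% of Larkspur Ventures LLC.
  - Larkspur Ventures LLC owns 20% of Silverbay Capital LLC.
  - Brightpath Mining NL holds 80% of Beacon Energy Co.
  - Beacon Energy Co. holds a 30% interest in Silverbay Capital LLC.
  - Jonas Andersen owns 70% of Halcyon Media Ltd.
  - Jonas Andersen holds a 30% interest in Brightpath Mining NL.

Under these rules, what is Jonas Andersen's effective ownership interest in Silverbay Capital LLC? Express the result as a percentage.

11.4%

Chain via Brightpath Mining NL → Beacon Energy Co. (R1): 30% × 80% × 30% = 7.2% of Silverbay Capital LLC.
Chain via Halcyon Media Ltd → Larkspur Ventures LLC (R1): 70% × 30% × 20% = 4.2% of Silverbay Capital LLC.
Aggregating (R2): 7.2% + 4.2% = 11.4%.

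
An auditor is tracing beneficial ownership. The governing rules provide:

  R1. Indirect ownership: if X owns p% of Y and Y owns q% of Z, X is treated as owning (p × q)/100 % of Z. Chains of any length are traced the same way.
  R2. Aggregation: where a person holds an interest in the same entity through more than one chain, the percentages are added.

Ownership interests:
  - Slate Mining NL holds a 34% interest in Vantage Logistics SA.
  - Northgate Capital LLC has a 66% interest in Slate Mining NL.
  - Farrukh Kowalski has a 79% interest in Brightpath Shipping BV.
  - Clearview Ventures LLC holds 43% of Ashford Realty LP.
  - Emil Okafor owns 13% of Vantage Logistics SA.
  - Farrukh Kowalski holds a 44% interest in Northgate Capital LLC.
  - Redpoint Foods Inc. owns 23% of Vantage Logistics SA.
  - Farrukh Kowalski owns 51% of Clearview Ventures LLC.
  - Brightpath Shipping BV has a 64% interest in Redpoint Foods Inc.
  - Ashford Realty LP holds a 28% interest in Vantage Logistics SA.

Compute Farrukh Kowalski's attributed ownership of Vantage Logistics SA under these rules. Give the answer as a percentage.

Chain via Northgate Capital LLC → Slate Mining NL (R1): 44% × 66% × 34% = 9.8736% of Vantage Logistics SA.
Chain via Brightpath Shipping BV → Redpoint Foods Inc. (R1): 79% × 64% × 23% = 11.6288% of Vantage Logistics SA.
Chain via Clearview Ventures LLC → Ashford Realty LP (R1): 51% × 43% × 28% = 6.1404% of Vantage Logistics SA.
Aggregating (R2): 9.8736% + 11.6288% + 6.1404% = 27.6428%.

27.6428%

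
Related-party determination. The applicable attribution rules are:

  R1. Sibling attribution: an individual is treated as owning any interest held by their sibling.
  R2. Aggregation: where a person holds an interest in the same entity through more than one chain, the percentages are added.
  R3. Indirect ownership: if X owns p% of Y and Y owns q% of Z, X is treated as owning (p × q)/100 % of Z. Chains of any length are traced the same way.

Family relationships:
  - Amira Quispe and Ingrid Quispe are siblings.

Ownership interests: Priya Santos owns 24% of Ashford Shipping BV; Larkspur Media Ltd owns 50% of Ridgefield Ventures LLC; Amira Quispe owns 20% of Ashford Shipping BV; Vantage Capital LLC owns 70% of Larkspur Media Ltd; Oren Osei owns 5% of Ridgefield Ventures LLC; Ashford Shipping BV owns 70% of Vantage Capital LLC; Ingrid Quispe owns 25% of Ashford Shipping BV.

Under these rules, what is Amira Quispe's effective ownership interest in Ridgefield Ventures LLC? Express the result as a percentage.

By sibling attribution (R1), Amira Quispe is treated as also owning Ingrid Quispe's interest in Ashford Shipping BV, giving 20% + 25% = 45%.
Chain via Ashford Shipping BV → Vantage Capital LLC → Larkspur Media Ltd (R3): 45% × 70% × 70% × 50% = 11.025% of Ridgefield Ventures LLC.

11.025%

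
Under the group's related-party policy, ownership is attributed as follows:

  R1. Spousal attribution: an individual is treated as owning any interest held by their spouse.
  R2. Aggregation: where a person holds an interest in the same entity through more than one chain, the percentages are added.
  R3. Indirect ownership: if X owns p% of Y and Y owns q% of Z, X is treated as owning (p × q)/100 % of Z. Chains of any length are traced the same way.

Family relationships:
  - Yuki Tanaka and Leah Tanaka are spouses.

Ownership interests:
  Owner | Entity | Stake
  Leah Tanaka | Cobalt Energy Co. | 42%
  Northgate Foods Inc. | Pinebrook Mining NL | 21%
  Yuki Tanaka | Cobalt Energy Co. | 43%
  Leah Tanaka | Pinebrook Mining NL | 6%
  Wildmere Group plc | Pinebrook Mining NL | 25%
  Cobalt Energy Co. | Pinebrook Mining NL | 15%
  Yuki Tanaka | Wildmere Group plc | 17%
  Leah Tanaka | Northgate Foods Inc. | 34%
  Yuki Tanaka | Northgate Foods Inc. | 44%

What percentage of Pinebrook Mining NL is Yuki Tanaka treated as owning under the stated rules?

By spousal attribution (R1), Yuki Tanaka is treated as also owning Leah Tanaka's interest in Cobalt Energy Co, giving 43% + 42% = 85%.
By spousal attribution (R1), Yuki Tanaka is treated as also owning Leah Tanaka's interest in Northgate Foods Inc, giving 44% + 34% = 78%.
By spousal attribution (R1), Yuki Tanaka is treated as owning Leah Tanaka's 6% interest in Pinebrook Mining NL.
Chain via Cobalt Energy Co. (R3): 85% × 15% = 12.75% of Pinebrook Mining NL.
Chain via Northgate Foods Inc. (R3): 78% × 21% = 16.38% of Pinebrook Mining NL.
Chain via Wildmere Group plc (R3): 17% × 25% = 4.25% of Pinebrook Mining NL.
Direct interest in Pinebrook Mining NL: 6%.
Aggregating (R2): 12.75% + 16.38% + 4.25% + 6% = 39.38%.

39.38%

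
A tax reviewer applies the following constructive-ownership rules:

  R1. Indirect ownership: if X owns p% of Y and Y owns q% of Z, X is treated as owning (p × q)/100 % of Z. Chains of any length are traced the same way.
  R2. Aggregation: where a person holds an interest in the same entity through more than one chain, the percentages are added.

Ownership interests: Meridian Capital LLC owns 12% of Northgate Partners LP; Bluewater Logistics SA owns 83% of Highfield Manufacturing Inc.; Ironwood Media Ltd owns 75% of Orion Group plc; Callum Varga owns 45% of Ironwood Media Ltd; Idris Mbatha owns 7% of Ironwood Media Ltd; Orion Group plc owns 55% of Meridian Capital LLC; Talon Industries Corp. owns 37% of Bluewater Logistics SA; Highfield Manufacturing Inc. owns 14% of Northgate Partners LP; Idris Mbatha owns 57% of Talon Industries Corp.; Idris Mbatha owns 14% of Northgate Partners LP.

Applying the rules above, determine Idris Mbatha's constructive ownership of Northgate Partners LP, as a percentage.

16.797158%

Chain via Talon Industries Corp. → Bluewater Logistics SA → Highfield Manufacturing Inc. (R1): 57% × 37% × 83% × 14% = 2.450658% of Northgate Partners LP.
Chain via Ironwood Media Ltd → Orion Group plc → Meridian Capital LLC (R1): 7% × 75% × 55% × 12% = 0.3465% of Northgate Partners LP.
Direct interest in Northgate Partners LP: 14%.
Aggregating (R2): 2.450658% + 0.3465% + 14% = 16.797158%.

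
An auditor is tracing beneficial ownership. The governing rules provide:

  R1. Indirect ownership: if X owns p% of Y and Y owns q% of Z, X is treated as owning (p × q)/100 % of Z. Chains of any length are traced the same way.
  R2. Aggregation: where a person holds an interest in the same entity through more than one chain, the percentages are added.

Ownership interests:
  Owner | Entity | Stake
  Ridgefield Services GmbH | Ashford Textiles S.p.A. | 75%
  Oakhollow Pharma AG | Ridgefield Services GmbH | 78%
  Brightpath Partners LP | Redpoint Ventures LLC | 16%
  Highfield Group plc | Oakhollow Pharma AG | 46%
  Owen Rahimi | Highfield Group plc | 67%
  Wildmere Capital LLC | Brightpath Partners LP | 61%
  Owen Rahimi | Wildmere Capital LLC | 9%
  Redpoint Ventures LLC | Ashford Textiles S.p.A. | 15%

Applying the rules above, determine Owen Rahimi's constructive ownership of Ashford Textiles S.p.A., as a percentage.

18.16146%

Chain via Wildmere Capital LLC → Brightpath Partners LP → Redpoint Ventures LLC (R1): 9% × 61% × 16% × 15% = 0.13176% of Ashford Textiles S.p.A.
Chain via Highfield Group plc → Oakhollow Pharma AG → Ridgefield Services GmbH (R1): 67% × 46% × 78% × 75% = 18.0297% of Ashford Textiles S.p.A.
Aggregating (R2): 0.13176% + 18.0297% = 18.16146%.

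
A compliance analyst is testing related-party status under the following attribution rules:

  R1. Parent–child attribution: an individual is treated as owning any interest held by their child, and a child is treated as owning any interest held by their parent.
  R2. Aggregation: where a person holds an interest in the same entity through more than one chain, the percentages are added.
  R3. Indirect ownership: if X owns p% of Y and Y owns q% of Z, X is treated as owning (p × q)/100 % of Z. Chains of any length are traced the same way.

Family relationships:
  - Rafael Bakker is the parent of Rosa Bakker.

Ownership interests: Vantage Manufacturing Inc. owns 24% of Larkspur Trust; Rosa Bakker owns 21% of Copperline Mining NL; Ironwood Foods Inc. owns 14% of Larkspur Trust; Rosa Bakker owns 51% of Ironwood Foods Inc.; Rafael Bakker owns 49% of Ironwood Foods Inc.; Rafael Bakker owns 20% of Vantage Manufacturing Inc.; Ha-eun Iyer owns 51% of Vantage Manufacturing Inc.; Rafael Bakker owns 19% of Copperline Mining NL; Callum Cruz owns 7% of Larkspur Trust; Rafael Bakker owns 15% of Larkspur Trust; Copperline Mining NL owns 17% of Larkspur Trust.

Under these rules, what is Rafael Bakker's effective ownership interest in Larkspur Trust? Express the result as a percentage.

40.6%

By parent–child attribution (R1), Rafael Bakker is treated as also owning Rosa Bakker's interest in Copperline Mining NL, giving 19% + 21% = 40%.
By parent–child attribution (R1), Rafael Bakker is treated as also owning Rosa Bakker's interest in Ironwood Foods Inc, giving 49% + 51% = 100%.
Chain via Copperline Mining NL (R3): 40% × 17% = 6.8% of Larkspur Trust.
Chain via Vantage Manufacturing Inc. (R3): 20% × 24% = 4.8% of Larkspur Trust.
Chain via Ironwood Foods Inc. (R3): 100% × 14% = 14% of Larkspur Trust.
Direct interest in Larkspur Trust: 15%.
Aggregating (R2): 6.8% + 4.8% + 14% + 15% = 40.6%.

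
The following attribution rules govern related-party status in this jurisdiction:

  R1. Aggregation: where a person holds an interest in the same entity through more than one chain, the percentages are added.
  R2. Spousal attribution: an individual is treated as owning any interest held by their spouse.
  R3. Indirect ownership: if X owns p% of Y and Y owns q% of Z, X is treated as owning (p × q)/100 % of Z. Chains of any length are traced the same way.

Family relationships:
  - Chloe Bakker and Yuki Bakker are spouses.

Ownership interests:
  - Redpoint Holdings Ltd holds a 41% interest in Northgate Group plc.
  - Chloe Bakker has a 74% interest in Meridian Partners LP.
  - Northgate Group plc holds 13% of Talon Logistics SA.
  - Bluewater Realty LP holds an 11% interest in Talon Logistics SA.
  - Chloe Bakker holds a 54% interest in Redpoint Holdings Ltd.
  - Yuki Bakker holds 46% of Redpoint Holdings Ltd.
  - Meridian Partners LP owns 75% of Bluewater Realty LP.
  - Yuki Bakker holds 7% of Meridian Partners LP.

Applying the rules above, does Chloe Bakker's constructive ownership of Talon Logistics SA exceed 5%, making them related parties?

By spousal attribution (R2), Chloe Bakker is treated as also owning Yuki Bakker's interest in Redpoint Holdings Ltd, giving 54% + 46% = 100%.
By spousal attribution (R2), Chloe Bakker is treated as also owning Yuki Bakker's interest in Meridian Partners LP, giving 74% + 7% = 81%.
Chain via Redpoint Holdings Ltd → Northgate Group plc (R3): 100% × 41% × 13% = 5.33% of Talon Logistics SA.
Chain via Meridian Partners LP → Bluewater Realty LP (R3): 81% × 75% × 11% = 6.6825% of Talon Logistics SA.
Aggregating (R1): 5.33% + 6.6825% = 12.0125%.
12.0125% exceeds the 5% threshold, so Chloe is a related party to Talon Logistics SA.

Yes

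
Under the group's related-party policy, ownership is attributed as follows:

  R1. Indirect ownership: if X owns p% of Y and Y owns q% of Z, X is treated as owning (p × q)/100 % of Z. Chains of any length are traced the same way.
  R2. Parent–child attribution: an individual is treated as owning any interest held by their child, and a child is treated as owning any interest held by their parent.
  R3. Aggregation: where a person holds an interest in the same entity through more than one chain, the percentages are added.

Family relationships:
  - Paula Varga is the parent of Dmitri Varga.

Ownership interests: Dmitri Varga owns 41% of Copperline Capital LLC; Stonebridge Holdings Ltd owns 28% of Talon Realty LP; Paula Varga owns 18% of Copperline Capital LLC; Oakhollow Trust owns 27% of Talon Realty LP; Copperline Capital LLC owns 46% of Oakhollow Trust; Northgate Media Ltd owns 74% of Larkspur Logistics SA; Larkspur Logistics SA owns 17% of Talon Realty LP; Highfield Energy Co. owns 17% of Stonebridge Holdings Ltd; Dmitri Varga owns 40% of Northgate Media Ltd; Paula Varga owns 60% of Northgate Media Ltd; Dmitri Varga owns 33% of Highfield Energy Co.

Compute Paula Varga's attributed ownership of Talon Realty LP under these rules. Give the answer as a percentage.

By parent–child attribution (R2), Paula Varga is treated as also owning Dmitri Varga's interest in Northgate Media Ltd, giving 60% + 40% = 100%.
By parent–child attribution (R2), Paula Varga is treated as also owning Dmitri Varga's interest in Copperline Capital LLC, giving 18% + 41% = 59%.
By parent–child attribution (R2), Paula Varga is treated as owning Dmitri Varga's 33% interest in Highfield Energy Co.
Chain via Northgate Media Ltd → Larkspur Logistics SA (R1): 100% × 74% × 17% = 12.58% of Talon Realty LP.
Chain via Copperline Capital LLC → Oakhollow Trust (R1): 59% × 46% × 27% = 7.3278% of Talon Realty LP.
Chain via Highfield Energy Co. → Stonebridge Holdings Ltd (R1): 33% × 17% × 28% = 1.5708% of Talon Realty LP.
Aggregating (R3): 12.58% + 7.3278% + 1.5708% = 21.4786%.

21.4786%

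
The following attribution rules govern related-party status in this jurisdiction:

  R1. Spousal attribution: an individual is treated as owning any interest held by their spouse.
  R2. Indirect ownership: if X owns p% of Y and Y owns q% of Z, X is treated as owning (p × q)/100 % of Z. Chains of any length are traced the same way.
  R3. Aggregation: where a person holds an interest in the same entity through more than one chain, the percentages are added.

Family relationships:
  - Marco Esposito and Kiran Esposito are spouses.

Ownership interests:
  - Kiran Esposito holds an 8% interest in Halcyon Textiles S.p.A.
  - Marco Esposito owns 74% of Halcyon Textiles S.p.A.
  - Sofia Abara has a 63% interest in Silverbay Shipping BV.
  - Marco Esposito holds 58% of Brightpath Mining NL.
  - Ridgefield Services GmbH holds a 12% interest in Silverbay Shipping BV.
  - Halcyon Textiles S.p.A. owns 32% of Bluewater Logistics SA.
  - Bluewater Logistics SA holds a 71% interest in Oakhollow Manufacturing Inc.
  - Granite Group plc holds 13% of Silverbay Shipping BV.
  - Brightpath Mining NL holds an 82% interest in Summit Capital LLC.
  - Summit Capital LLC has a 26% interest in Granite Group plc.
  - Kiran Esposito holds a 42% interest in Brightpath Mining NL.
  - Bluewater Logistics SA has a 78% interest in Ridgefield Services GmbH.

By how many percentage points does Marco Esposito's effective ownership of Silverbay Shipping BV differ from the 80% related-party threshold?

By spousal attribution (R1), Marco Esposito is treated as also owning Kiran Esposito's interest in Brightpath Mining NL, giving 58% + 42% = 100%.
By spousal attribution (R1), Marco Esposito is treated as also owning Kiran Esposito's interest in Halcyon Textiles S.p.A, giving 74% + 8% = 82%.
Chain via Brightpath Mining NL → Summit Capital LLC → Granite Group plc (R2): 100% × 82% × 26% × 13% = 2.7716% of Silverbay Shipping BV.
Chain via Halcyon Textiles S.p.A. → Bluewater Logistics SA → Ridgefield Services GmbH (R2): 82% × 32% × 78% × 12% = 2.456064% of Silverbay Shipping BV.
Aggregating (R3): 2.7716% + 2.456064% = 5.227664%.
5.227664% falls short of the 80% threshold by 74.772336 percentage points.

74.772336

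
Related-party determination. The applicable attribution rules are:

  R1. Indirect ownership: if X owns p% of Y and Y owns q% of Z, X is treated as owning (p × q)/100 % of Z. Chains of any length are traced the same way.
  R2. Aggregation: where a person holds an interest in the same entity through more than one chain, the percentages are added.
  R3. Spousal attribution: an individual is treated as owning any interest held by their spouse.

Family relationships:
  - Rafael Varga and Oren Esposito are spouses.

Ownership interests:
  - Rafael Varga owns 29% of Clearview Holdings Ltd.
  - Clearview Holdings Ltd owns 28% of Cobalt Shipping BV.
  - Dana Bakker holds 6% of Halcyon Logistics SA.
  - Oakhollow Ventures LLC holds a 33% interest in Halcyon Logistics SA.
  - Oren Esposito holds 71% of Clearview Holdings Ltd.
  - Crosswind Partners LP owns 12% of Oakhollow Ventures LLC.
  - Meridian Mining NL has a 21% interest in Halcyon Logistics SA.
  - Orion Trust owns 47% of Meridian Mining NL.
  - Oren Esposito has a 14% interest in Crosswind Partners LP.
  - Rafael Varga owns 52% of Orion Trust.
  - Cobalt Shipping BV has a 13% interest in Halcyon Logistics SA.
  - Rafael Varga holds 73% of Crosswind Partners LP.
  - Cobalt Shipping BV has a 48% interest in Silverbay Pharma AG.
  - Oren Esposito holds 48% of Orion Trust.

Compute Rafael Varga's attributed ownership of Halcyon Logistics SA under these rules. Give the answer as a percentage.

16.9552%

By spousal attribution (R3), Rafael Varga is treated as also owning Oren Esposito's interest in Crosswind Partners LP, giving 73% + 14% = 87%.
By spousal attribution (R3), Rafael Varga is treated as also owning Oren Esposito's interest in Clearview Holdings Ltd, giving 29% + 71% = 100%.
By spousal attribution (R3), Rafael Varga is treated as also owning Oren Esposito's interest in Orion Trust, giving 52% + 48% = 100%.
Chain via Crosswind Partners LP → Oakhollow Ventures LLC (R1): 87% × 12% × 33% = 3.4452% of Halcyon Logistics SA.
Chain via Clearview Holdings Ltd → Cobalt Shipping BV (R1): 100% × 28% × 13% = 3.64% of Halcyon Logistics SA.
Chain via Orion Trust → Meridian Mining NL (R1): 100% × 47% × 21% = 9.87% of Halcyon Logistics SA.
Aggregating (R2): 3.4452% + 3.64% + 9.87% = 16.9552%.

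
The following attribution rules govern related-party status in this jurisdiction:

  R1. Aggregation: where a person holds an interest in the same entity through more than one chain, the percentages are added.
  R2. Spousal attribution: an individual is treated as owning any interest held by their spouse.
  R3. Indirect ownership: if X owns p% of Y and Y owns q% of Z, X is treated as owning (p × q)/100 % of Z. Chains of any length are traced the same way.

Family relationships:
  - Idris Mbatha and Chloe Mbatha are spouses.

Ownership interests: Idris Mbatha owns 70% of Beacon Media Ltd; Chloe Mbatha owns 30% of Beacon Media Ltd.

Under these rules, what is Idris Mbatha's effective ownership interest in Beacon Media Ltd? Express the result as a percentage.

By spousal attribution (R2), Idris Mbatha is treated as also owning Chloe Mbatha's interest in Beacon Media Ltd, giving 70% + 30% = 100%.
Direct interest in Beacon Media Ltd: 100%.

100%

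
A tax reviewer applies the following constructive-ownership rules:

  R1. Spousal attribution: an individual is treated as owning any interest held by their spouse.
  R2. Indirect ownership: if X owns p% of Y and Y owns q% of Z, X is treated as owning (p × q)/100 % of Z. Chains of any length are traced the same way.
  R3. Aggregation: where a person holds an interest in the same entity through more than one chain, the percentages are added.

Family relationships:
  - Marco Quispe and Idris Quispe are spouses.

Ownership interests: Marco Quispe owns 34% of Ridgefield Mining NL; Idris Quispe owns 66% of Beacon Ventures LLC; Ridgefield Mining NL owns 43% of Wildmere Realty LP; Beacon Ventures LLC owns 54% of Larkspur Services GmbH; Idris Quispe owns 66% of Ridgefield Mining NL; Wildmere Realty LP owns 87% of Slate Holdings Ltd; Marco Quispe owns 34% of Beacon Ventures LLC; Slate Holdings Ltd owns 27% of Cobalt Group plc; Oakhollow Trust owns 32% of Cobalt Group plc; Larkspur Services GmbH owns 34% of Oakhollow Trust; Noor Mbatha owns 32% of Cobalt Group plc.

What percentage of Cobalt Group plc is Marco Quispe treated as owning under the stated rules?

15.9759%

By spousal attribution (R1), Marco Quispe is treated as also owning Idris Quispe's interest in Ridgefield Mining NL, giving 34% + 66% = 100%.
By spousal attribution (R1), Marco Quispe is treated as also owning Idris Quispe's interest in Beacon Ventures LLC, giving 34% + 66% = 100%.
Chain via Ridgefield Mining NL → Wildmere Realty LP → Slate Holdings Ltd (R2): 100% × 43% × 87% × 27% = 10.1007% of Cobalt Group plc.
Chain via Beacon Ventures LLC → Larkspur Services GmbH → Oakhollow Trust (R2): 100% × 54% × 34% × 32% = 5.8752% of Cobalt Group plc.
Aggregating (R3): 10.1007% + 5.8752% = 15.9759%.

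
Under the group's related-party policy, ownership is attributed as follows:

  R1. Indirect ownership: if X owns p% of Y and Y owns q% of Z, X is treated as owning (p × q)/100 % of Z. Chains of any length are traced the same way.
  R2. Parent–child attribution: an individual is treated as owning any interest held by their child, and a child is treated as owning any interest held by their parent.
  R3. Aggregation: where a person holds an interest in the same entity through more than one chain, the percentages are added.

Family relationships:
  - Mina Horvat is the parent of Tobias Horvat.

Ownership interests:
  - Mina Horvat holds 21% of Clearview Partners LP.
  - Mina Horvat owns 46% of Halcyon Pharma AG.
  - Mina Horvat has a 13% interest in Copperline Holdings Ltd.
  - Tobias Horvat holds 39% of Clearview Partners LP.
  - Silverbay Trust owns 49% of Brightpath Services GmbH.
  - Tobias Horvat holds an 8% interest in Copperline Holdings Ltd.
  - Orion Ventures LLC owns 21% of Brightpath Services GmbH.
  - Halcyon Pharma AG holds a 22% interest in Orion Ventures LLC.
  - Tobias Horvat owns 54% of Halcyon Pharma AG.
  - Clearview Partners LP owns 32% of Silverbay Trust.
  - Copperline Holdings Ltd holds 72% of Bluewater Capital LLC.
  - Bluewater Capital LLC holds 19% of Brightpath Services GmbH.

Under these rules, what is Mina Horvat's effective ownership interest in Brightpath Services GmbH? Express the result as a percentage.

By parent–child attribution (R2), Mina Horvat is treated as also owning Tobias Horvat's interest in Halcyon Pharma AG, giving 46% + 54% = 100%.
By parent–child attribution (R2), Mina Horvat is treated as also owning Tobias Horvat's interest in Clearview Partners LP, giving 21% + 39% = 60%.
By parent–child attribution (R2), Mina Horvat is treated as also owning Tobias Horvat's interest in Copperline Holdings Ltd, giving 13% + 8% = 21%.
Chain via Halcyon Pharma AG → Orion Ventures LLC (R1): 100% × 22% × 21% = 4.62% of Brightpath Services GmbH.
Chain via Clearview Partners LP → Silverbay Trust (R1): 60% × 32% × 49% = 9.408% of Brightpath Services GmbH.
Chain via Copperline Holdings Ltd → Bluewater Capital LLC (R1): 21% × 72% × 19% = 2.8728% of Brightpath Services GmbH.
Aggregating (R3): 4.62% + 9.408% + 2.8728% = 16.9008%.

16.9008%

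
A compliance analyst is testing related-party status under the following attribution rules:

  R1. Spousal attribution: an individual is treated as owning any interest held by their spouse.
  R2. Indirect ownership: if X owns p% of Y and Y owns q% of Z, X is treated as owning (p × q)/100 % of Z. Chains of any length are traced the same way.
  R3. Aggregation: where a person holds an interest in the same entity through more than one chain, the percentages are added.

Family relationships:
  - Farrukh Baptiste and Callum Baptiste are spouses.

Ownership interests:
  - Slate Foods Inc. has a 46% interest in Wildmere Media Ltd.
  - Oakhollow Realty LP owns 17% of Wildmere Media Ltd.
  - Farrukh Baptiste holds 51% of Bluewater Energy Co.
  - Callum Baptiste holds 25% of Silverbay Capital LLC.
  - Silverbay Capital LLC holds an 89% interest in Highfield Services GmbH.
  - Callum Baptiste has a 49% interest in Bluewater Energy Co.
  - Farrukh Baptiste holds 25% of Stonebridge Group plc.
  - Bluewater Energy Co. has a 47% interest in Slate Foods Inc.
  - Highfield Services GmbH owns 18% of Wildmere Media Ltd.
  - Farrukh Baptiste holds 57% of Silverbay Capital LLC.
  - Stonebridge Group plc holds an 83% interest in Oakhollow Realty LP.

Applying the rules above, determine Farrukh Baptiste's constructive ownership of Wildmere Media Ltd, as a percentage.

38.2839%

By spousal attribution (R1), Farrukh Baptiste is treated as also owning Callum Baptiste's interest in Bluewater Energy Co, giving 51% + 49% = 100%.
By spousal attribution (R1), Farrukh Baptiste is treated as also owning Callum Baptiste's interest in Silverbay Capital LLC, giving 57% + 25% = 82%.
Chain via Bluewater Energy Co. → Slate Foods Inc. (R2): 100% × 47% × 46% = 21.62% of Wildmere Media Ltd.
Chain via Stonebridge Group plc → Oakhollow Realty LP (R2): 25% × 83% × 17% = 3.5275% of Wildmere Media Ltd.
Chain via Silverbay Capital LLC → Highfield Services GmbH (R2): 82% × 89% × 18% = 13.1364% of Wildmere Media Ltd.
Aggregating (R3): 21.62% + 3.5275% + 13.1364% = 38.2839%.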